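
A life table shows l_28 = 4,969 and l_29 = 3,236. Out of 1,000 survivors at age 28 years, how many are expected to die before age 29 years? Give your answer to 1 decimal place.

348.8

The relevant probability is 1 − 3,236/4,969 = 0.348762.
Expected number = 1,000 × 0.348762 = 348.8.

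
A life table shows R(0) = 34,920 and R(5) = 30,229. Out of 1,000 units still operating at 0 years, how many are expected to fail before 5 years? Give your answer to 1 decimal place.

The relevant probability is 1 − 30,229/34,920 = 0.134336.
Expected number = 1,000 × 0.134336 = 134.3.

134.3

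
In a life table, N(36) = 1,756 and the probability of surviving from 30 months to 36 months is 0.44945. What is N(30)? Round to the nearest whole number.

N(30) = N(36) / p = 1,756 / 0.44945 = 3907.

3907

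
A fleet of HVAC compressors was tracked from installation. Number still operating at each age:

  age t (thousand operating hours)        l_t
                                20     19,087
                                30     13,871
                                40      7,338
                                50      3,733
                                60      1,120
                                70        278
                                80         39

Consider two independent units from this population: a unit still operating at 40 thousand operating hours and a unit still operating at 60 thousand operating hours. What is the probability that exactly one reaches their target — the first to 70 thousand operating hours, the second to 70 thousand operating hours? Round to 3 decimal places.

p₁ = l_70/l_40 = 278/7,338 = 0.037885; p₂ = l_70/l_60 = 278/1,120 = 0.248214.
P(exactly one) = p₁(1−p₂) + (1−p₁)p₂ = 0.028481 + 0.238810 = 0.267292.

0.267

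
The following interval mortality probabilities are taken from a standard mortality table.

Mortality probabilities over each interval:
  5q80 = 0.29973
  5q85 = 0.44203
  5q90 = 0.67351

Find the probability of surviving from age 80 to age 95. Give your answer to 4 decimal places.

Survival from 80 to 95 is the product of surviving each interval: (1 − 0.29973) × (1 − 0.44203) × (1 − 0.67351).
= 0.70027 × 0.55797 × 0.32649 = 0.127569.

0.1276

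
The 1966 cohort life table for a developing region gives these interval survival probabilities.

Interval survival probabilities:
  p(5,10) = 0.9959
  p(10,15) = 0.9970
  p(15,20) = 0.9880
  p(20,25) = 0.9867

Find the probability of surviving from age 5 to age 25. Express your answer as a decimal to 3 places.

P(survive 5→25) = 0.9959 × 0.9970 × 0.9880 × 0.9867.
= 0.967950.

0.968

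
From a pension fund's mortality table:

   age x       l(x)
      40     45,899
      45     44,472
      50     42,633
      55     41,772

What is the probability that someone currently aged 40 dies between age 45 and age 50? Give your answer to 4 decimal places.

0.0401

This is the probability of reaching 45 but not 50, conditional on being alive at 40: (l(45) − l(50)) / l(40).
= (44,472 − 42,633) / 45,899 = 1,839 / 45,899 = 0.040066.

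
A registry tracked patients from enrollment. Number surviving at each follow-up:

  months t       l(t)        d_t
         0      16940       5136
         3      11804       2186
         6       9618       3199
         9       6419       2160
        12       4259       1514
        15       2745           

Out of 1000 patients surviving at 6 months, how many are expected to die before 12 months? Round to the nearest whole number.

557

The relevant probability is 1 − 4259/9618 = 0.557184.
Expected number = 1000 × 0.557184 = 557.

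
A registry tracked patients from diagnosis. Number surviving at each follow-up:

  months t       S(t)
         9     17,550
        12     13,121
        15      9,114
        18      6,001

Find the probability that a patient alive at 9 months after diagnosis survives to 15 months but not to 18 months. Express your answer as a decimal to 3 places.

0.177

This is the probability of reaching 15 but not 18, conditional on being alive at 9: (S(15) − S(18)) / S(9).
= (9,114 − 6,001) / 17,550 = 3,113 / 17,550 = 0.177379.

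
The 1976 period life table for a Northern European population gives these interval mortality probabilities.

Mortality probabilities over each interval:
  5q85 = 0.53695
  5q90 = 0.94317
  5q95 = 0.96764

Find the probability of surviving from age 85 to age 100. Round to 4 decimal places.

0.0009

The overall survival probability is (1 − 0.53695) × (1 − 0.94317) × (1 − 0.96764).
= 0.46305 × 0.05683 × 0.03236 = 0.000852.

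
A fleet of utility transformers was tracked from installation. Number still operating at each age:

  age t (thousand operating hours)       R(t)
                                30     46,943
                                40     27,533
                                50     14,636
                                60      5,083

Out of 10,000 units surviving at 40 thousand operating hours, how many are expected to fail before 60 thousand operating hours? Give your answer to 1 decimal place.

8153.9

The relevant probability is 1 − 5,083/27,533 = 0.815385.
Expected number = 10,000 × 0.815385 = 8153.9.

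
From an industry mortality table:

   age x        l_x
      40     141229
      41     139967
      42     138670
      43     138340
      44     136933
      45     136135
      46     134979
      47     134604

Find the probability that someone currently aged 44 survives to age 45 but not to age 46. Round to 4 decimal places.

0.0084

We want 1|1q44 = (l_45 − l_46)/l_44.
This is the probability of reaching 45 but not 46, conditional on being alive at 44: (l_45 − l_46) / l_44.
= (136135 − 134979) / 136933 = 1156 / 136933 = 0.008442.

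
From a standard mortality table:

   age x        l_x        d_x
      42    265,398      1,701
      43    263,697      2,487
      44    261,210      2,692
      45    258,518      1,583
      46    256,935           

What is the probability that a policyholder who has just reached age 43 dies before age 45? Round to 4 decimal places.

0.0196

P(die before 45 | alive at 43) = 1 − l_45/l_43 = 1 − 258,518/263,697 = (5,179)/263,697 = 0.019640.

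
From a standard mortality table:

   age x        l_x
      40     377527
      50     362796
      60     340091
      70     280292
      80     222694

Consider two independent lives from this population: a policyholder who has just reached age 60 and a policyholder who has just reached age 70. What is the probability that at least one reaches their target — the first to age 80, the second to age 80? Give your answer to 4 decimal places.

p₁ = l_80/l_60 = 222694/340091 = 0.654807; p₂ = l_80/l_70 = 222694/280292 = 0.794507.
P(at least one) = 1 − (1−p₁)(1−p₂) = 1 − 0.345193 × 0.205493 = 0.929065.

0.9291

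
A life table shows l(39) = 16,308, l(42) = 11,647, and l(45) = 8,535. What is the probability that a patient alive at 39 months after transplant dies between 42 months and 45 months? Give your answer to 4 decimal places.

This is the probability of reaching 42 but not 45, conditional on being alive at 39: (l(42) − l(45)) / l(39).
= (11,647 − 8,535) / 16,308 = 3,112 / 16,308 = 0.190827.

0.1908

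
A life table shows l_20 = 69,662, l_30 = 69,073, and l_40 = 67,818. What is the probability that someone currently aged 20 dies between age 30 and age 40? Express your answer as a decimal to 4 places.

0.0180

This is the probability of reaching 30 but not 40, conditional on being alive at 20: (l_30 − l_40) / l_20.
= (69,073 − 67,818) / 69,662 = 1,255 / 69,662 = 0.018016.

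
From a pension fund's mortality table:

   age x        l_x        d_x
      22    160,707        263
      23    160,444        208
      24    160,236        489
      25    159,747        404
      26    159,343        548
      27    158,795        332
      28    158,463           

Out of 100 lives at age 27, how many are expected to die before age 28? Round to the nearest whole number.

0

The relevant probability is 1 − 158,463/158,795 = 0.002091.
Expected number = 100 × 0.002091 = 0.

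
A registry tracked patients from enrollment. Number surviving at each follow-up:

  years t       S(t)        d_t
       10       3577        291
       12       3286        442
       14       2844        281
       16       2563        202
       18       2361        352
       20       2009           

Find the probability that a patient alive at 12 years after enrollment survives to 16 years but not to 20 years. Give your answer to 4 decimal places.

0.1686

This is the probability of reaching 16 but not 20, conditional on being alive at 12: (S(16) − S(20)) / S(12).
= (2563 − 2009) / 3286 = 554 / 3286 = 0.168594.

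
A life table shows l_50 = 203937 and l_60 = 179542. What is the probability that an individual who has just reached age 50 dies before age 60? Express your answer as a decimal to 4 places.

P(die before 60 | alive at 50) = 1 − l_60/l_50 = 1 − 179542/203937 = (24395)/203937 = 0.119620.

0.1196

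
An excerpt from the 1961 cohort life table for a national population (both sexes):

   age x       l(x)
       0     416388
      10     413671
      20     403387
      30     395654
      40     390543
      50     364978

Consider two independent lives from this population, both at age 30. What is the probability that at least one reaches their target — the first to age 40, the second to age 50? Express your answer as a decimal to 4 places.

p₁ = l(40)/l(30) = 390543/395654 = 0.987082; p₂ = l(50)/l(30) = 364978/395654 = 0.922468.
P(at least one) = 1 − (1−p₁)(1−p₂) = 1 − 0.012918 × 0.077532 = 0.998998.

0.9990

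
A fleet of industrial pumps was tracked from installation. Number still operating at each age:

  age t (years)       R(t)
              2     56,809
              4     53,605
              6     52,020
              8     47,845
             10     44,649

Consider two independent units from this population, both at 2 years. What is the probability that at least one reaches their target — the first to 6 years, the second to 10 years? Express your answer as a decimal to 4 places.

p₁ = R(6)/R(2) = 52,020/56,809 = 0.915700; p₂ = R(10)/R(2) = 44,649/56,809 = 0.785949.
P(at least one) = 1 − (1−p₁)(1−p₂) = 1 − 0.084300 × 0.214051 = 0.981956.

0.9820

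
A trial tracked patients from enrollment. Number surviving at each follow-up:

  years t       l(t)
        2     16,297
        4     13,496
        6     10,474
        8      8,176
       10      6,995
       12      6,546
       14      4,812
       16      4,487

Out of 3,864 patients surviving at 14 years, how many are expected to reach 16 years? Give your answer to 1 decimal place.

3603.0

The relevant probability is 4,487/4,812 = 0.932461.
Expected number = 3,864 × 0.932461 = 3603.0.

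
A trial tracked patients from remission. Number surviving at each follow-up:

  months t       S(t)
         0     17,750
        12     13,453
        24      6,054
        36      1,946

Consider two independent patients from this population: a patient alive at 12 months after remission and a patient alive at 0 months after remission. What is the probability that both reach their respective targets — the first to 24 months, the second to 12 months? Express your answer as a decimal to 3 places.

p₁ = S(24)/S(12) = 6,054/13,453 = 0.450011; p₂ = S(12)/S(0) = 13,453/17,750 = 0.757915.
P(both) = p₁ × p₂ = 0.450011 × 0.757915 = 0.341070.

0.341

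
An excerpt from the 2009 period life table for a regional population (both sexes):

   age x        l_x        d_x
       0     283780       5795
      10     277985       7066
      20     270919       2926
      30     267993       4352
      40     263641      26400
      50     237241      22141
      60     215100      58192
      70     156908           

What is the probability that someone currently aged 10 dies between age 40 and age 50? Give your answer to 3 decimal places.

0.095

We want 30|10q10 = (l_40 − l_50)/l_10.
This is the probability of reaching 40 but not 50, conditional on being alive at 10: (l_40 − l_50) / l_10.
= (263641 − 237241) / 277985 = 26400 / 277985 = 0.094969.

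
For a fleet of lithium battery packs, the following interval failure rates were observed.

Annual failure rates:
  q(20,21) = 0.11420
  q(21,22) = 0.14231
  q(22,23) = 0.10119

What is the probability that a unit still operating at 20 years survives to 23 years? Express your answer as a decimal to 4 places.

0.6829

The overall survival probability is (1 − 0.11420) × (1 − 0.14231) × (1 − 0.10119).
= 0.88580 × 0.85769 × 0.89881 = 0.682864.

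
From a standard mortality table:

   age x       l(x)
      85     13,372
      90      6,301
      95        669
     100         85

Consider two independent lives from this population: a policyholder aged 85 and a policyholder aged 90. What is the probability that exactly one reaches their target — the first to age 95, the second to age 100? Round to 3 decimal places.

p₁ = l(95)/l(85) = 669/13,372 = 0.050030; p₂ = l(100)/l(90) = 85/6,301 = 0.013490.
P(exactly one) = p₁(1−p₂) + (1−p₁)p₂ = 0.049355 + 0.012815 = 0.062170.

0.062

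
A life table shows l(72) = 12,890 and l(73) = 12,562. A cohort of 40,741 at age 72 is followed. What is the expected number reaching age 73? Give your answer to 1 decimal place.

39704.3

The relevant probability is 12,562/12,890 = 0.974554.
Expected number = 40,741 × 0.974554 = 39704.3.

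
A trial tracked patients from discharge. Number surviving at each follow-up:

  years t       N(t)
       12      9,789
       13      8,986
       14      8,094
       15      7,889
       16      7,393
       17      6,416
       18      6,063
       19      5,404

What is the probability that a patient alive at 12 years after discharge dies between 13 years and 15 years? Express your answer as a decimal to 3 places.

This is the probability of reaching 13 but not 15, conditional on being alive at 12: (N(13) − N(15)) / N(12).
= (8,986 − 7,889) / 9,789 = 1,097 / 9,789 = 0.112065.

0.112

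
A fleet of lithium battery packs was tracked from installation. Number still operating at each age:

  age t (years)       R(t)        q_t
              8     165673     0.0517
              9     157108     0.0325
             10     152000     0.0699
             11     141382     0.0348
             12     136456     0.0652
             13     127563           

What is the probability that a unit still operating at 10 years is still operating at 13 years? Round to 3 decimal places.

0.839

The conditional survival probability is R(13)/R(10) = 127563/152000 = 0.839230.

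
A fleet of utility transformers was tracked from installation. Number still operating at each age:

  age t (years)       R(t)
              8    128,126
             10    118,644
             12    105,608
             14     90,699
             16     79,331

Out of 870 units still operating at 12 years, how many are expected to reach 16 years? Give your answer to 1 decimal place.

The relevant probability is 79,331/105,608 = 0.751184.
Expected number = 870 × 0.751184 = 653.5.

653.5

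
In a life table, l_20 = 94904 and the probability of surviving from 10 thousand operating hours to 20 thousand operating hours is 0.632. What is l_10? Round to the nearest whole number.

l_10 = l_20 / p = 94904 / 0.632 = 150165.

150165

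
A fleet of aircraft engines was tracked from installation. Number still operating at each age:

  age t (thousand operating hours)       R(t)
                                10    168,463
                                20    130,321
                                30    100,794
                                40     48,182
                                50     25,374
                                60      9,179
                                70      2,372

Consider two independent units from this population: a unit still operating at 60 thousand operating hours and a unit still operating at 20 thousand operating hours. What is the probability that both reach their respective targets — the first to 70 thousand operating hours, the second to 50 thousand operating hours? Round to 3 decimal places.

0.050

p₁ = R(70)/R(60) = 2,372/9,179 = 0.258416; p₂ = R(50)/R(20) = 25,374/130,321 = 0.194704.
P(both) = p₁ × p₂ = 0.258416 × 0.194704 = 0.050315.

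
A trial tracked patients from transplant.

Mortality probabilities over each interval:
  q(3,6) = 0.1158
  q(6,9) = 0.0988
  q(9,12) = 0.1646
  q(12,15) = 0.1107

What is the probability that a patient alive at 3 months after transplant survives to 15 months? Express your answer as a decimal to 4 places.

0.5920

P(survive 3→15) = (1 − 0.1158) × (1 − 0.0988) × (1 − 0.1646) × (1 − 0.1107).
= 0.8842 × 0.9012 × 0.8354 × 0.8893 = 0.591990.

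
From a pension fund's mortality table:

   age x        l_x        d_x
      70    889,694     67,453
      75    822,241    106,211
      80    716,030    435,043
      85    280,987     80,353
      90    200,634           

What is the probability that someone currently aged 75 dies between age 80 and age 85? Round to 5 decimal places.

We want 5|5q75 = (l_80 − l_85)/l_75.
This is the probability of reaching 80 but not 85, conditional on being alive at 75: (l_80 − l_85) / l_75.
= (716,030 − 280,987) / 822,241 = 435,043 / 822,241 = 0.529094.

0.52909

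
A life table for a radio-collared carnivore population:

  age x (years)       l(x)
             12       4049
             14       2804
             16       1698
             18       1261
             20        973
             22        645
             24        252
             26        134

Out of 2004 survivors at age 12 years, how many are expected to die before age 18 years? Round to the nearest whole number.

The relevant probability is 1 − 1261/4049 = 0.688565.
Expected number = 2004 × 0.688565 = 1380.

1380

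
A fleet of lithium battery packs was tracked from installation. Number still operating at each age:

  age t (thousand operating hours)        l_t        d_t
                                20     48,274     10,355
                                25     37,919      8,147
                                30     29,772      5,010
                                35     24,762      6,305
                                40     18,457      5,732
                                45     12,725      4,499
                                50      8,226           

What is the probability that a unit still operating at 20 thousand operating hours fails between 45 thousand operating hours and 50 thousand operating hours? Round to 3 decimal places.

0.093

This is the probability of reaching 45 but not 50, conditional on being operational at 20: (l_45 − l_50) / l_20.
= (12,725 − 8,226) / 48,274 = 4,499 / 48,274 = 0.093197.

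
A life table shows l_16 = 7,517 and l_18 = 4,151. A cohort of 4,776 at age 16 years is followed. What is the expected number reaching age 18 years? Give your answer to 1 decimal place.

2637.4

The relevant probability is 4,151/7,517 = 0.552215.
Expected number = 4,776 × 0.552215 = 2637.4.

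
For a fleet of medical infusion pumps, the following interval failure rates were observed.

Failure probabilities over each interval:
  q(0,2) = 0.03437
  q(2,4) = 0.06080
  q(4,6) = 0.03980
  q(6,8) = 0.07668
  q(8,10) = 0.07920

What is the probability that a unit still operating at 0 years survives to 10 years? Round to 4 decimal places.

Survival from 0 to 10 is the product of surviving each interval: (1 − 0.03437) × (1 − 0.06080) × (1 − 0.03980) × (1 − 0.07668) × (1 − 0.07920).
= 0.96563 × 0.93920 × 0.96020 × 0.92332 × 0.92080 = 0.740369.

0.7404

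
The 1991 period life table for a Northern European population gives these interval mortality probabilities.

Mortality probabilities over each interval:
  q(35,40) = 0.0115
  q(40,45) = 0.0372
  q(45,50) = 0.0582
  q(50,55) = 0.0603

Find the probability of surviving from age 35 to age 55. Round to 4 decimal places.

0.8423

Chaining the interval survival probabilities: (1 − 0.0115) × (1 − 0.0372) × (1 − 0.0582) × (1 − 0.0603).
= 0.9885 × 0.9628 × 0.9418 × 0.9397 = 0.842288.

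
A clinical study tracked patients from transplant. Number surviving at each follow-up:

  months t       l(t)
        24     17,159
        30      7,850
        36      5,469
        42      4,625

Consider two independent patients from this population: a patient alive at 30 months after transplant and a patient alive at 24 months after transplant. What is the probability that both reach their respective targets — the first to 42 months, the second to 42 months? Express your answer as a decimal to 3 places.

p₁ = l(42)/l(30) = 4,625/7,850 = 0.589172; p₂ = l(42)/l(24) = 4,625/17,159 = 0.269538.
P(both) = p₁ × p₂ = 0.589172 × 0.269538 = 0.158804.

0.159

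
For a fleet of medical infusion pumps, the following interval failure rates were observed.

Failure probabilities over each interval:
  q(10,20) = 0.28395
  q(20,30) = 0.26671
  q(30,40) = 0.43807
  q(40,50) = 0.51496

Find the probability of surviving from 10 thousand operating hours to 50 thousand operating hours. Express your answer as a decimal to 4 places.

Survival from 10 to 50 is the product of surviving each interval: (1 − 0.28395) × (1 − 0.26671) × (1 − 0.43807) × (1 − 0.51496).
= 0.71605 × 0.73329 × 0.56193 × 0.48504 = 0.143113.

0.1431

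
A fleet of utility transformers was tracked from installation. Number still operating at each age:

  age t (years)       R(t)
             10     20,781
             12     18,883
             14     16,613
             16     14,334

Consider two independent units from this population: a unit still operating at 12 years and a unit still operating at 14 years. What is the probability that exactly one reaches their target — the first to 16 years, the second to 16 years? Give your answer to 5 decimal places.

p₁ = R(16)/R(12) = 14,334/18,883 = 0.759095; p₂ = R(16)/R(14) = 14,334/16,613 = 0.862818.
P(exactly one) = p₁(1−p₂) + (1−p₁)p₂ = 0.104134 + 0.207857 = 0.311991.

0.31199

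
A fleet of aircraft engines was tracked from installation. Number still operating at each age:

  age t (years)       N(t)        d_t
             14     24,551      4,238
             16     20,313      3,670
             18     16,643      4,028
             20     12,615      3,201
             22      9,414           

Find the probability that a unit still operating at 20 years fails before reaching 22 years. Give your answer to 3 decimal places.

0.254

P(fail before 22 | operational at 20) = 1 − N(22)/N(20) = 1 − 9,414/12,615 = (3,201)/12,615 = 0.253746.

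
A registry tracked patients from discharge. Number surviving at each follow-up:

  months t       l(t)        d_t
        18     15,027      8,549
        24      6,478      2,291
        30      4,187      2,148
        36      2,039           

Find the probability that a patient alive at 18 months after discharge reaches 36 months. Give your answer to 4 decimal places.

0.1357

The conditional survival probability is l(36)/l(18) = 2,039/15,027 = 0.135689.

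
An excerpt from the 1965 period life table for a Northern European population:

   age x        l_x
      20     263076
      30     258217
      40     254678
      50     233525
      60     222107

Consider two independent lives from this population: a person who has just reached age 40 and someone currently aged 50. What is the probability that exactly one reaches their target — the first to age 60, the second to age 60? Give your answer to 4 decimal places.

0.1643

p₁ = l_60/l_40 = 222107/254678 = 0.872109; p₂ = l_60/l_50 = 222107/233525 = 0.951106.
P(exactly one) = p₁(1−p₂) + (1−p₁)p₂ = 0.042641 + 0.121638 = 0.164279.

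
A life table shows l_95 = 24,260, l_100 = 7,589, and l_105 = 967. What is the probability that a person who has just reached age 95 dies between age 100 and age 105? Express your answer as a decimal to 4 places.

We want 5|5q95 = (l_100 − l_105)/l_95.
This is the probability of reaching 100 but not 105, conditional on being alive at 95: (l_100 − l_105) / l_95.
= (7,589 − 967) / 24,260 = 6,622 / 24,260 = 0.272960.

0.2730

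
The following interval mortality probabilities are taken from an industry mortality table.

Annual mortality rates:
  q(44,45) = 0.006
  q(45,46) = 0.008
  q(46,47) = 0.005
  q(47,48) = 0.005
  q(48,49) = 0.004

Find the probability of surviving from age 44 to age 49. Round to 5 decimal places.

0.97231

Survival from 44 to 49 is the product of surviving each interval: (1 − 0.006) × (1 − 0.008) × (1 − 0.005) × (1 − 0.005) × (1 − 0.004).
= 0.994 × 0.992 × 0.995 × 0.995 × 0.996 = 0.972307.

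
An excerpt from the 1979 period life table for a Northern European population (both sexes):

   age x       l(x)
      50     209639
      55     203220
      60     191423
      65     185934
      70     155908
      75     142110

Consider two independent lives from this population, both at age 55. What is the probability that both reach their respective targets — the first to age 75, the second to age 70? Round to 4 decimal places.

0.5365

p₁ = l(75)/l(55) = 142110/203220 = 0.699291; p₂ = l(70)/l(55) = 155908/203220 = 0.767188.
P(both) = p₁ × p₂ = 0.699291 × 0.767188 = 0.536488.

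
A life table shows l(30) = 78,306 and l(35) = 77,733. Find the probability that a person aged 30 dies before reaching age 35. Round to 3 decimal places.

0.007

P(die before 35 | alive at 30) = 1 − l(35)/l(30) = 1 − 77,733/78,306 = (573)/78,306 = 0.007317.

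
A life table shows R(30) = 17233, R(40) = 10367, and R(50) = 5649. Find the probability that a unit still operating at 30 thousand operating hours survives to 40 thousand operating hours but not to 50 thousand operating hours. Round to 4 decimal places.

This is the probability of reaching 40 but not 50, conditional on being operational at 30: (R(40) − R(50)) / R(30).
= (10367 − 5649) / 17233 = 4718 / 17233 = 0.273777.

0.2738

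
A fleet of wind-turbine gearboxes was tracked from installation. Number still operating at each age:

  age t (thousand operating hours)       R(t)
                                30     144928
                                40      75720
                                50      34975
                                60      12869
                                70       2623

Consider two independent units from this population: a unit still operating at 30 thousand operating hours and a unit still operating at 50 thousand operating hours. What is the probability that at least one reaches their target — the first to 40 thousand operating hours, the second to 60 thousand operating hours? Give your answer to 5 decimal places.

p₁ = R(40)/R(30) = 75720/144928 = 0.522466; p₂ = R(60)/R(50) = 12869/34975 = 0.367949.
P(at least one) = 1 − (1−p₁)(1−p₂) = 1 − 0.477534 × 0.632051 = 0.698174.

0.69817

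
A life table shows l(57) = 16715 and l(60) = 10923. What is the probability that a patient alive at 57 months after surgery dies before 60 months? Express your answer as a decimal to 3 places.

0.347

P(die before 60 | alive at 57) = 1 − l(60)/l(57) = 1 − 10923/16715 = (5792)/16715 = 0.346515.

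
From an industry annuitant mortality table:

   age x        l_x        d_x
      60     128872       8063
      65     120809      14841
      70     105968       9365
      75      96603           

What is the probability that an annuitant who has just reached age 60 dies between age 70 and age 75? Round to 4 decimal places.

0.0727

We want 10|5q60 = (l_70 − l_75)/l_60.
This is the probability of reaching 70 but not 75, conditional on being alive at 60: (l_70 − l_75) / l_60.
= (105968 − 96603) / 128872 = 9365 / 128872 = 0.072669.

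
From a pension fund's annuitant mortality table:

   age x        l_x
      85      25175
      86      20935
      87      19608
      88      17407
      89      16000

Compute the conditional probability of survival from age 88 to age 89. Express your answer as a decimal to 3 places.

0.919

We want 1p88 = l_89/l_88.
The conditional survival probability is l_89/l_88 = 16000/17407 = 0.919170.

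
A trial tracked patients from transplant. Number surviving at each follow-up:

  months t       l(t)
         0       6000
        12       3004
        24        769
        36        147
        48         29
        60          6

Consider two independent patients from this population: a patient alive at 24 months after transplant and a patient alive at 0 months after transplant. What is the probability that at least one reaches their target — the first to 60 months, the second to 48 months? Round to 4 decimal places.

p₁ = l(60)/l(24) = 6/769 = 0.007802; p₂ = l(48)/l(0) = 29/6000 = 0.004833.
P(at least one) = 1 − (1−p₁)(1−p₂) = 1 − 0.992198 × 0.995167 = 0.012597.

0.0126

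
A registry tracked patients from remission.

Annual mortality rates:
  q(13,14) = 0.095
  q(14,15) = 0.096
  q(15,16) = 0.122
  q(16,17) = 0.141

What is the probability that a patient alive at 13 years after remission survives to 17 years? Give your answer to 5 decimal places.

0.61703

Survival from 13 to 17 is the product of surviving each interval: (1 − 0.095) × (1 − 0.096) × (1 − 0.122) × (1 − 0.141).
= 0.905 × 0.904 × 0.878 × 0.859 = 0.617028.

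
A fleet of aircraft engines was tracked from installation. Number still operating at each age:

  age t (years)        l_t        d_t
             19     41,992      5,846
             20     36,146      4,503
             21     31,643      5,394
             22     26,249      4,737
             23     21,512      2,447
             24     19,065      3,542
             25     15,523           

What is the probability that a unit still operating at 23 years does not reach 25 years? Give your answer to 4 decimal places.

0.2784

P(fail before 25 | operational at 23) = 1 − l_25/l_23 = 1 − 15,523/21,512 = (5,989)/21,512 = 0.278403.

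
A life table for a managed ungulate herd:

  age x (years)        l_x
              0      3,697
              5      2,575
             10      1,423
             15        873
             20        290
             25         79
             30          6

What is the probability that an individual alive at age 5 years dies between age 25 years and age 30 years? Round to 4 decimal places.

0.0283

This is the probability of reaching 25 but not 30, conditional on being alive at 5: (l_25 − l_30) / l_5.
= (79 − 6) / 2,575 = 73 / 2,575 = 0.028350.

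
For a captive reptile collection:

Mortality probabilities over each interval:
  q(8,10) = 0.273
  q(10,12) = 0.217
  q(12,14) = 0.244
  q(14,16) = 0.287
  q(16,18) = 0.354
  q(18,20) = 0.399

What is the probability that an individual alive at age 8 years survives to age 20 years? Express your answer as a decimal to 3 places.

Chaining the interval survival probabilities: (1 − 0.273) × (1 − 0.217) × (1 − 0.244) × (1 − 0.287) × (1 − 0.354) × (1 − 0.399).
= 0.727 × 0.783 × 0.756 × 0.713 × 0.646 × 0.601 = 0.119128.

0.119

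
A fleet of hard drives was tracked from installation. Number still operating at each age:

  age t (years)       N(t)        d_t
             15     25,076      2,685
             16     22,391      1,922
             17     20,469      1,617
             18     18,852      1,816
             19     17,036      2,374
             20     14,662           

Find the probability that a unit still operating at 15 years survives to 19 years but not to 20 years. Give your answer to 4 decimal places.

This is the probability of reaching 19 but not 20, conditional on being operational at 15: (N(19) − N(20)) / N(15).
= (17,036 − 14,662) / 25,076 = 2,374 / 25,076 = 0.094672.

0.0947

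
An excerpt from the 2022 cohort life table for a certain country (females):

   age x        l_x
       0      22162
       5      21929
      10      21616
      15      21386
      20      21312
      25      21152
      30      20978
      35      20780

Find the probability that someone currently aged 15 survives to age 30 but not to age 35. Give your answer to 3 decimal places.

We want 15|5q15 = (l_30 − l_35)/l_15.
This is the probability of reaching 30 but not 35, conditional on being alive at 15: (l_30 − l_35) / l_15.
= (20978 − 20780) / 21386 = 198 / 21386 = 0.009258.

0.009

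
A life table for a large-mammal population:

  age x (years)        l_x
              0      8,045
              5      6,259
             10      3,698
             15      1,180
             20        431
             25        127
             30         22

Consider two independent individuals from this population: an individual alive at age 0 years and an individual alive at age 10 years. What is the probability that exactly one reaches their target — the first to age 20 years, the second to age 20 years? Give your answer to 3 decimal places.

p₁ = l_20/l_0 = 431/8,045 = 0.053574; p₂ = l_20/l_10 = 431/3,698 = 0.116549.
P(exactly one) = p₁(1−p₂) + (1−p₁)p₂ = 0.047330 + 0.110305 = 0.157635.

0.158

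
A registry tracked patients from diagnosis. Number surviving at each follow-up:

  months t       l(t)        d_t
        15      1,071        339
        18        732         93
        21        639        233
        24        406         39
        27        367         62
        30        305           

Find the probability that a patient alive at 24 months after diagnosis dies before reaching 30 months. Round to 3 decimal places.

P(die before 30 | alive at 24) = 1 − l(30)/l(24) = 1 − 305/406 = (101)/406 = 0.248768.

0.249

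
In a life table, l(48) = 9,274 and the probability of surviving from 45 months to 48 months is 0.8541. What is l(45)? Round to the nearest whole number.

10858

l(45) = l(48) / p = 9,274 / 0.8541 = 10858.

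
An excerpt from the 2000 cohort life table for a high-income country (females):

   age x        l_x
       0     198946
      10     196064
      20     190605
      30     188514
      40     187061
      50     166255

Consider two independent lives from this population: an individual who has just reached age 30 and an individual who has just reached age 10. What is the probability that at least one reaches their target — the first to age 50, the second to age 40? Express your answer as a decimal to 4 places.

p₁ = l_50/l_30 = 166255/188514 = 0.881924; p₂ = l_40/l_10 = 187061/196064 = 0.954081.
P(at least one) = 1 − (1−p₁)(1−p₂) = 1 − 0.118076 × 0.045919 = 0.994578.

0.9946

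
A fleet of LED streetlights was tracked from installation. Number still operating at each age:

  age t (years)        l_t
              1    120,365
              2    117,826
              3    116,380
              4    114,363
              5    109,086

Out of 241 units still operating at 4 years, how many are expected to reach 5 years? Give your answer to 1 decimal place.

229.9

The relevant probability is 109,086/114,363 = 0.953857.
Expected number = 241 × 0.953857 = 229.9.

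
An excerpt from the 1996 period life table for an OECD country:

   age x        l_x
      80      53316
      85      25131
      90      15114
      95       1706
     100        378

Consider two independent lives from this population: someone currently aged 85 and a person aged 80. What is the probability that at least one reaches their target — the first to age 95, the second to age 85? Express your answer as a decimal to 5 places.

p₁ = l_95/l_85 = 1706/25131 = 0.067884; p₂ = l_85/l_80 = 25131/53316 = 0.471359.
P(at least one) = 1 − (1−p₁)(1−p₂) = 1 − 0.932116 × 0.528641 = 0.507245.

0.50725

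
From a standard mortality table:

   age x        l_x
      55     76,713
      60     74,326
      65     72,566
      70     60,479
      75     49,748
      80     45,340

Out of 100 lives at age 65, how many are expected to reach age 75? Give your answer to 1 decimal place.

The relevant probability is 49,748/72,566 = 0.685555.
Expected number = 100 × 0.685555 = 68.6.

68.6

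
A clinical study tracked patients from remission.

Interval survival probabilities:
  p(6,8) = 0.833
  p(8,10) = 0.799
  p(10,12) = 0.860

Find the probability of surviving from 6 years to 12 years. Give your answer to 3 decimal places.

0.572

Survival from 6 to 12 is the product of surviving each interval: 0.833 × 0.799 × 0.860.
= 0.572388.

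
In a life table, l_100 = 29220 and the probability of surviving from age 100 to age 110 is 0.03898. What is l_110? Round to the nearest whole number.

l_110 = l_100 × p = 29220 × 0.03898 = 1139.

1139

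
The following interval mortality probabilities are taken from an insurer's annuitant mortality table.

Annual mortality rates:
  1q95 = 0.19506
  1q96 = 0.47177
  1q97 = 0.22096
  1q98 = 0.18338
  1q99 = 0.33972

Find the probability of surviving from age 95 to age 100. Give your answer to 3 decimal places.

0.179

5p95 = (1 − 0.19506) × (1 − 0.47177) × (1 − 0.22096) × (1 − 0.18338) × (1 − 0.33972).
= 0.80494 × 0.52823 × 0.77904 × 0.81662 × 0.66028 = 0.178605.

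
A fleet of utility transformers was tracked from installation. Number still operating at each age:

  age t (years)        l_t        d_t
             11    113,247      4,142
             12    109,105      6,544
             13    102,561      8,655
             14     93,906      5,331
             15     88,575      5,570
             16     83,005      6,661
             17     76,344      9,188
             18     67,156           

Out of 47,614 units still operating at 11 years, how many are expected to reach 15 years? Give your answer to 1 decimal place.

37240.8

The relevant probability is 88,575/113,247 = 0.782140.
Expected number = 47,614 × 0.782140 = 37240.8.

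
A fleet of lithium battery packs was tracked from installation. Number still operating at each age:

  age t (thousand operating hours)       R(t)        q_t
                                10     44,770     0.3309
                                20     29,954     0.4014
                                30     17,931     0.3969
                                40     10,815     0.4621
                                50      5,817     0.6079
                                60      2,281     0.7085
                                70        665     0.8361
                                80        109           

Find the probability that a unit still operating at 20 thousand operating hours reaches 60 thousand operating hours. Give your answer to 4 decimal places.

0.0762

The conditional survival probability is R(60)/R(20) = 2,281/29,954 = 0.076150.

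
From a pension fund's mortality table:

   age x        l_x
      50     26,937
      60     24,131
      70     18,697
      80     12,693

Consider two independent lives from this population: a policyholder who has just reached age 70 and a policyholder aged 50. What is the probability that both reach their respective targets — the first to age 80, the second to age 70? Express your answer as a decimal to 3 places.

0.471

p₁ = l_80/l_70 = 12,693/18,697 = 0.678879; p₂ = l_70/l_50 = 18,697/26,937 = 0.694101.
P(both) = p₁ × p₂ = 0.678879 × 0.694101 = 0.471211.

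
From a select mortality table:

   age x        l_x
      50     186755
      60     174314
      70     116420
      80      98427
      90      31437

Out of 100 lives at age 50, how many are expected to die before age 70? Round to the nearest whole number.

38

The relevant probability is 1 − 116420/186755 = 0.376616.
Expected number = 100 × 0.376616 = 38.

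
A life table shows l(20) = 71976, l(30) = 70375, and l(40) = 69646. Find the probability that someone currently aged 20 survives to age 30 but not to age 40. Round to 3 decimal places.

0.010

This is the probability of reaching 30 but not 40, conditional on being alive at 20: (l(30) − l(40)) / l(20).
= (70375 − 69646) / 71976 = 729 / 71976 = 0.010128.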